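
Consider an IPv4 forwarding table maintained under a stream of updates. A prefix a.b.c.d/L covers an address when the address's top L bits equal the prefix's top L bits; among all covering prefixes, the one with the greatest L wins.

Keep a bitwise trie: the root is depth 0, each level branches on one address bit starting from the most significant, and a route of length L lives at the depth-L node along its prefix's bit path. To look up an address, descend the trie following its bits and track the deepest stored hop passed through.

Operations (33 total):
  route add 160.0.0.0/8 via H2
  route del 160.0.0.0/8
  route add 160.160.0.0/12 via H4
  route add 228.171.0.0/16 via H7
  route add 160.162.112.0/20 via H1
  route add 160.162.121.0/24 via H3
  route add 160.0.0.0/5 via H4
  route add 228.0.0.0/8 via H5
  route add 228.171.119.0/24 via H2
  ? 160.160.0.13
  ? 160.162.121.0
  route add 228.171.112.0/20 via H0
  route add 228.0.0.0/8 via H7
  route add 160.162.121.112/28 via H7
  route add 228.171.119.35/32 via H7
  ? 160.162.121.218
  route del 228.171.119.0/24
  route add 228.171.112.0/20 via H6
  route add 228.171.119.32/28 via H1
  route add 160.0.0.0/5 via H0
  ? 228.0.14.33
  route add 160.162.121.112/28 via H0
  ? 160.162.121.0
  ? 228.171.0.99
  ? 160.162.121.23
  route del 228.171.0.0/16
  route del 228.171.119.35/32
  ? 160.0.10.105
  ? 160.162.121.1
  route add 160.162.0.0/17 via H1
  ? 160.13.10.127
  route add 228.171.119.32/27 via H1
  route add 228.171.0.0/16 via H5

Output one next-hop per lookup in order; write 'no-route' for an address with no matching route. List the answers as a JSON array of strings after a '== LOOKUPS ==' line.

Apply in order:
  add 160.0.0.0/8 -> H2 at depth 8
  del 160.0.0.0/8 (clear depth 8)
  add 160.160.0.0/12 -> H4 at depth 12
  add 228.171.0.0/16 -> H7 at depth 16
  add 160.162.112.0/20 -> H1 at depth 20
  add 160.162.121.0/24 -> H3 at depth 24
  add 160.0.0.0/5 -> H4 at depth 5
  add 228.0.0.0/8 -> H5 at depth 8
  add 228.171.119.0/24 -> H2 at depth 24
  ? 160.160.0.13  path d0:-→d1:-→d2:-→d3:-→d4:-→d5:H4→d6:-→d7:-→d8:-→d9:-→d10:-→d11:-→d12:H4→d13:-→d14:-  best=H4
  ? 160.162.121.0  path d0:-→d1:-→d2:-→d3:-→d4:-→d5:H4→d6:-→d7:-→d8:-→d9:-→d10:-→d11:-→d12:H4→d13:-→d14:-→d15:-→d16:-→d17:-→d18:-→d19:-→d20:H1→d21:-→d22:-→d23:-→d24:H3  best=H3
  add 228.171.112.0/20 -> H0 at depth 20
  add 228.0.0.0/8 -> H7 at depth 8
  add 160.162.121.112/28 -> H7 at depth 28
  add 228.171.119.35/32 -> H7 at depth 32
  ? 160.162.121.218  path d0:-→d1:-→d2:-→d3:-→d4:-→d5:H4→d6:-→d7:-→d8:-→d9:-→d10:-→d11:-→d12:H4→d13:-→d14:-→d15:-→d16:-→d17:-→d18:-→d19:-→d20:H1→d21:-→d22:-→d23:-→d24:H3  best=H3
  del 228.171.119.0/24 (clear depth 24)
  add 228.171.112.0/20 -> H6 at depth 20
  add 228.171.119.32/28 -> H1 at depth 28
  add 160.0.0.0/5 -> H0 at depth 5
  ? 228.0.14.33  path d0:-→d1:-→d2:-→d3:-→d4:-→d5:-→d6:-→d7:-→d8:H7  best=H7
  add 160.162.121.112/28 -> H0 at depth 28
  ? 160.162.121.0  path d0:-→d1:-→d2:-→d3:-→d4:-→d5:H0→d6:-→d7:-→d8:-→d9:-→d10:-→d11:-→d12:H4→d13:-→d14:-→d15:-→d16:-→d17:-→d18:-→d19:-→d20:H1→d21:-→d22:-→d23:-→d24:H3→d25:-  best=H3
  ? 228.171.0.99  path d0:-→d1:-→d2:-→d3:-→d4:-→d5:-→d6:-→d7:-→d8:H7→d9:-→d10:-→d11:-→d12:-→d13:-→d14:-→d15:-→d16:H7→d17:-  best=H7
  ? 160.162.121.23  path d0:-→d1:-→d2:-→d3:-→d4:-→d5:H0→d6:-→d7:-→d8:-→d9:-→d10:-→d11:-→d12:H4→d13:-→d14:-→d15:-→d16:-→d17:-→d18:-→d19:-→d20:H1→d21:-→d22:-→d23:-→d24:H3→d25:-  best=H3
  del 228.171.0.0/16 (clear depth 16)
  del 228.171.119.35/32 (clear depth 32)
  ? 160.0.10.105  path d0:-→d1:-→d2:-→d3:-→d4:-→d5:H0→d6:-→d7:-→d8:-  best=H0
  ? 160.162.121.1  path d0:-→d1:-→d2:-→d3:-→d4:-→d5:H0→d6:-→d7:-→d8:-→d9:-→d10:-→d11:-→d12:H4→d13:-→d14:-→d15:-→d16:-→d17:-→d18:-→d19:-→d20:H1→d21:-→d22:-→d23:-→d24:H3→d25:-  best=H3
  add 160.162.0.0/17 -> H1 at depth 17
  ? 160.13.10.127  path d0:-→d1:-→d2:-→d3:-→d4:-→d5:H0→d6:-→d7:-→d8:-  best=H0
  add 228.171.119.32/27 -> H1 at depth 27
  add 228.171.0.0/16 -> H5 at depth 16

== LOOKUPS ==
["H4","H3","H3","H7","H3","H7","H3","H0","H3","H0"]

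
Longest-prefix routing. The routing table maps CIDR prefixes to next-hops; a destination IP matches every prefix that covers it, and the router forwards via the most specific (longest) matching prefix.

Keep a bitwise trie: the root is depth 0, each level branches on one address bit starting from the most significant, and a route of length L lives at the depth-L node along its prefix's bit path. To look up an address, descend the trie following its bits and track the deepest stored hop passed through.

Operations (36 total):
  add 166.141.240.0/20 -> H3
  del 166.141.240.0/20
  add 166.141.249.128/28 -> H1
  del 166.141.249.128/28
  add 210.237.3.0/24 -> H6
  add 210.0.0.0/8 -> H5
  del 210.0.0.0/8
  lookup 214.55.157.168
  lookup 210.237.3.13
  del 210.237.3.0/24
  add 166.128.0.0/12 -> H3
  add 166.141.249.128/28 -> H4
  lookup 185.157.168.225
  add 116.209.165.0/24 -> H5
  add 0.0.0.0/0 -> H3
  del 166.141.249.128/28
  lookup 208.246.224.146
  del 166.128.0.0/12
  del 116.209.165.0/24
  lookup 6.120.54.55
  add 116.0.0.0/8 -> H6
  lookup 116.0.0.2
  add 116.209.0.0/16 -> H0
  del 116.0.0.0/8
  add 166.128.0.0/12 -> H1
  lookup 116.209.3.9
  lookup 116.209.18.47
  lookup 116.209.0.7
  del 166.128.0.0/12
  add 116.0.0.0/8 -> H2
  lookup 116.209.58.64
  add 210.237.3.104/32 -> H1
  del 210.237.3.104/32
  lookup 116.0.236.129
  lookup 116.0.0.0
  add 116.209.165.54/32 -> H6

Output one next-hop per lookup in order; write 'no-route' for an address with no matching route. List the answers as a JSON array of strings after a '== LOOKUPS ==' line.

Process each operation:
  + 166.141.240.0/20 (H3) depth=20
  - 166.141.240.0/20 clear@20
  + 166.141.249.128/28 (H1) depth=28
  - 166.141.249.128/28 clear@28
  + 210.237.3.0/24 (H6) depth=24
  + 210.0.0.0/8 (H5) depth=8
  - 210.0.0.0/8 clear@8
  Q 214.55.157.168: descend 11010 ; hops seen [∅] ; pick no-route
  Q 210.237.3.13: descend 110100101110110100000011 ; hops seen [H6] ; pick H6
  - 210.237.3.0/24 clear@24
  + 166.128.0.0/12 (H3) depth=12
  + 166.141.249.128/28 (H4) depth=28
  Q 185.157.168.225: descend 101 ; hops seen [∅] ; pick no-route
  + 116.209.165.0/24 (H5) depth=24
  + 0.0.0.0/0 (H3) depth=0
  - 166.141.249.128/28 clear@28
  Q 208.246.224.146: descend 110100 ; hops seen [H3] ; pick H3
  - 166.128.0.0/12 clear@12
  - 116.209.165.0/24 clear@24
  Q 6.120.54.55: descend 0 ; hops seen [H3] ; pick H3
  + 116.0.0.0/8 (H6) depth=8
  Q 116.0.0.2: descend 01110100 ; hops seen [H3,H6] ; pick H6
  + 116.209.0.0/16 (H0) depth=16
  - 116.0.0.0/8 clear@8
  + 166.128.0.0/12 (H1) depth=12
  Q 116.209.3.9: descend 0111010011010001 ; hops seen [H3,H0] ; pick H0
  Q 116.209.18.47: descend 0111010011010001 ; hops seen [H3,H0] ; pick H0
  Q 116.209.0.7: descend 0111010011010001 ; hops seen [H3,H0] ; pick H0
  - 166.128.0.0/12 clear@12
  + 116.0.0.0/8 (H2) depth=8
  Q 116.209.58.64: descend 0111010011010001 ; hops seen [H3,H2,H0] ; pick H0
  + 210.237.3.104/32 (H1) depth=32
  - 210.237.3.104/32 clear@32
  Q 116.0.236.129: descend 01110100 ; hops seen [H3,H2] ; pick H2
  Q 116.0.0.0: descend 01110100 ; hops seen [H3,H2] ; pick H2
  + 116.209.165.54/32 (H6) depth=32

== LOOKUPS ==
["no-route","H6","no-route","H3","H3","H6","H0","H0","H0","H0","H2","H2"]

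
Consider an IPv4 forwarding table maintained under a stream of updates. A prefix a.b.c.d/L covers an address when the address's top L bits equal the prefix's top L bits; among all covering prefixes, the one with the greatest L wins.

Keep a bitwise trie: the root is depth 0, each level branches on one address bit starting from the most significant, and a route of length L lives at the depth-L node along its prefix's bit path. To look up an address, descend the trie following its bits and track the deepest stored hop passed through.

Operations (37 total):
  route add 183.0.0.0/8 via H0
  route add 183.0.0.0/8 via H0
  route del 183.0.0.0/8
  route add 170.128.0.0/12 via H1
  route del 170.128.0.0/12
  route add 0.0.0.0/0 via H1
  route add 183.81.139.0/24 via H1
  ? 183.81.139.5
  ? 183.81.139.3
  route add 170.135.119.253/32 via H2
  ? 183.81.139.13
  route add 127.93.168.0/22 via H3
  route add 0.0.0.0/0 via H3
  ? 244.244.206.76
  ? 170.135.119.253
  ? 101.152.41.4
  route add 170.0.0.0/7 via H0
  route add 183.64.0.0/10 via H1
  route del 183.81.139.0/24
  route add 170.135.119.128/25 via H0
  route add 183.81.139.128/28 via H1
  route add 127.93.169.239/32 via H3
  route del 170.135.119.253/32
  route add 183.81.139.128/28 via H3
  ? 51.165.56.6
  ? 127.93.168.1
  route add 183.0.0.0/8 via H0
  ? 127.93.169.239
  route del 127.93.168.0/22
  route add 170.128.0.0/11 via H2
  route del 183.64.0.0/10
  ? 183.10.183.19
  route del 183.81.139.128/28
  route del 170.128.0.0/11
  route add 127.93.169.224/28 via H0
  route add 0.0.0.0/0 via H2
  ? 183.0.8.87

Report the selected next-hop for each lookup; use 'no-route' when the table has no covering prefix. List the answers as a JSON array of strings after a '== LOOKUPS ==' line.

Trace:
  add 183.0.0.0/8 -> H0 at depth 8
  add 183.0.0.0/8 -> H0 at depth 8
  del 183.0.0.0/8 (clear depth 8)
  add 170.128.0.0/12 -> H1 at depth 12
  del 170.128.0.0/12 (clear depth 12)
  add 0.0.0.0/0 -> H1 at depth 0
  add 183.81.139.0/24 -> H1 at depth 24
  Q 183.81.139.5: descend 101101110101000110001011 ; hops seen [H1,H1] ; pick H1
  Q 183.81.139.3: descend 101101110101000110001011 ; hops seen [H1,H1] ; pick H1
  add 170.135.119.253/32 -> H2 at depth 32
  Q 183.81.139.13: descend 101101110101000110001011 ; hops seen [H1,H1] ; pick H1
  add 127.93.168.0/22 -> H3 at depth 22
  add 0.0.0.0/0 -> H3 at depth 0
  Q 244.244.206.76: descend 1 ; hops seen [H3] ; pick H3
  Q 170.135.119.253: descend 10101010100001110111011111111101 ; hops seen [H3,H2] ; pick H2
  Q 101.152.41.4: descend 011 ; hops seen [H3] ; pick H3
  add 170.0.0.0/7 -> H0 at depth 7
  add 183.64.0.0/10 -> H1 at depth 10
  del 183.81.139.0/24 (clear depth 24)
  add 170.135.119.128/25 -> H0 at depth 25
  add 183.81.139.128/28 -> H1 at depth 28
  add 127.93.169.239/32 -> H3 at depth 32
  del 170.135.119.253/32 (clear depth 32)
  add 183.81.139.128/28 -> H3 at depth 28
  Q 51.165.56.6: descend 0 ; hops seen [H3] ; pick H3
  Q 127.93.168.1: descend 01111111010111011010100 ; hops seen [H3,H3] ; pick H3
  add 183.0.0.0/8 -> H0 at depth 8
  Q 127.93.169.239: descend 01111111010111011010100111101111 ; hops seen [H3,H3,H3] ; pick H3
  del 127.93.168.0/22 (clear depth 22)
  add 170.128.0.0/11 -> H2 at depth 11
  del 183.64.0.0/10 (clear depth 10)
  Q 183.10.183.19: descend 101101110 ; hops seen [H3,H0] ; pick H0
  del 183.81.139.128/28 (clear depth 28)
  del 170.128.0.0/11 (clear depth 11)
  add 127.93.169.224/28 -> H0 at depth 28
  add 0.0.0.0/0 -> H2 at depth 0
  Q 183.0.8.87: descend 101101110 ; hops seen [H2,H0] ; pick H0

== LOOKUPS ==
["H1","H1","H1","H3","H2","H3","H3","H3","H3","H0","H0"]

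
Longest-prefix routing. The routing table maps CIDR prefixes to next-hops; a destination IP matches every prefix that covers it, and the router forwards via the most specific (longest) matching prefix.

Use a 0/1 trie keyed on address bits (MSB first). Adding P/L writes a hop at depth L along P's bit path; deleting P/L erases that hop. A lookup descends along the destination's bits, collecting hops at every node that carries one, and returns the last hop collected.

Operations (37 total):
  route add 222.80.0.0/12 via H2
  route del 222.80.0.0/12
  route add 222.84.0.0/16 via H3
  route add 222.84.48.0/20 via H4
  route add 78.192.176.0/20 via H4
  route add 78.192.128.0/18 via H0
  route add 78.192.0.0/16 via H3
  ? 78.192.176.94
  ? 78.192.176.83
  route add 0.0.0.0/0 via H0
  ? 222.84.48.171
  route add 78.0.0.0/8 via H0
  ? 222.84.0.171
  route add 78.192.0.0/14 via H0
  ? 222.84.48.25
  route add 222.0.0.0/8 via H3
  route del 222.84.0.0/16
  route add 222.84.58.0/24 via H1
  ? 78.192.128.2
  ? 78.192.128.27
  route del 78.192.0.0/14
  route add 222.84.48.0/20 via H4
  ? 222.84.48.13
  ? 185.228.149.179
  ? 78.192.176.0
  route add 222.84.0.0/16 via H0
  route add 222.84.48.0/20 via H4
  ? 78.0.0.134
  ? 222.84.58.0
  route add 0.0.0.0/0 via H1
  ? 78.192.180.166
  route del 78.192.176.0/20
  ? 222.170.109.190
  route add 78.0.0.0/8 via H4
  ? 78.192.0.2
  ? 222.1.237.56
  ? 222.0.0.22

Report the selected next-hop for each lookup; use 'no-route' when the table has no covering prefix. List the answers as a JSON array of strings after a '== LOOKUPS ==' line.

Process each operation:
  + 222.80.0.0/12 (H2) depth=12
  - 222.80.0.0/12 clear@12
  + 222.84.0.0/16 (H3) depth=16
  + 222.84.48.0/20 (H4) depth=20
  + 78.192.176.0/20 (H4) depth=20
  + 78.192.128.0/18 (H0) depth=18
  + 78.192.0.0/16 (H3) depth=16
  ? 78.192.176.94  path d0:-→d1:-→d2:-→d3:-→d4:-→d5:-→d6:-→d7:-→d8:-→d9:-→d10:-→d11:-→d12:-→d13:-→d14:-→d15:-→d16:H3→d17:-→d18:H0→d19:-→d20:H4  best=H4
  ? 78.192.176.83  path d0:-→d1:-→d2:-→d3:-→d4:-→d5:-→d6:-→d7:-→d8:-→d9:-→d10:-→d11:-→d12:-→d13:-→d14:-→d15:-→d16:H3→d17:-→d18:H0→d19:-→d20:H4  best=H4
  + 0.0.0.0/0 (H0) depth=0
  ? 222.84.48.171  path d0:H0→d1:-→d2:-→d3:-→d4:-→d5:-→d6:-→d7:-→d8:-→d9:-→d10:-→d11:-→d12:-→d13:-→d14:-→d15:-→d16:H3→d17:-→d18:-→d19:-→d20:H4  best=H4
  + 78.0.0.0/8 (H0) depth=8
  ? 222.84.0.171  path d0:H0→d1:-→d2:-→d3:-→d4:-→d5:-→d6:-→d7:-→d8:-→d9:-→d10:-→d11:-→d12:-→d13:-→d14:-→d15:-→d16:H3→d17:-→d18:-  best=H3
  + 78.192.0.0/14 (H0) depth=14
  ? 222.84.48.25  path d0:H0→d1:-→d2:-→d3:-→d4:-→d5:-→d6:-→d7:-→d8:-→d9:-→d10:-→d11:-→d12:-→d13:-→d14:-→d15:-→d16:H3→d17:-→d18:-→d19:-→d20:H4  best=H4
  + 222.0.0.0/8 (H3) depth=8
  - 222.84.0.0/16 clear@16
  + 222.84.58.0/24 (H1) depth=24
  ? 78.192.128.2  path d0:H0→d1:-→d2:-→d3:-→d4:-→d5:-→d6:-→d7:-→d8:H0→d9:-→d10:-→d11:-→d12:-→d13:-→d14:H0→d15:-→d16:H3→d17:-→d18:H0  best=H0
  ? 78.192.128.27  path d0:H0→d1:-→d2:-→d3:-→d4:-→d5:-→d6:-→d7:-→d8:H0→d9:-→d10:-→d11:-→d12:-→d13:-→d14:H0→d15:-→d16:H3→d17:-→d18:H0  best=H0
  - 78.192.0.0/14 clear@14
  + 222.84.48.0/20 (H4) depth=20
  ? 222.84.48.13  path d0:H0→d1:-→d2:-→d3:-→d4:-→d5:-→d6:-→d7:-→d8:H3→d9:-→d10:-→d11:-→d12:-→d13:-→d14:-→d15:-→d16:-→d17:-→d18:-→d19:-→d20:H4  best=H4
  ? 185.228.149.179  path d0:H0→d1:-  best=H0
  ? 78.192.176.0  path d0:H0→d1:-→d2:-→d3:-→d4:-→d5:-→d6:-→d7:-→d8:H0→d9:-→d10:-→d11:-→d12:-→d13:-→d14:-→d15:-→d16:H3→d17:-→d18:H0→d19:-→d20:H4  best=H4
  + 222.84.0.0/16 (H0) depth=16
  + 222.84.48.0/20 (H4) depth=20
  ? 78.0.0.134  path d0:H0→d1:-→d2:-→d3:-→d4:-→d5:-→d6:-→d7:-→d8:H0  best=H0
  ? 222.84.58.0  path d0:H0→d1:-→d2:-→d3:-→d4:-→d5:-→d6:-→d7:-→d8:H3→d9:-→d10:-→d11:-→d12:-→d13:-→d14:-→d15:-→d16:H0→d17:-→d18:-→d19:-→d20:H4→d21:-→d22:-→d23:-→d24:H1  best=H1
  + 0.0.0.0/0 (H1) depth=0
  ? 78.192.180.166  path d0:H1→d1:-→d2:-→d3:-→d4:-→d5:-→d6:-→d7:-→d8:H0→d9:-→d10:-→d11:-→d12:-→d13:-→d14:-→d15:-→d16:H3→d17:-→d18:H0→d19:-→d20:H4  best=H4
  - 78.192.176.0/20 clear@20
  ? 222.170.109.190  path d0:H1→d1:-→d2:-→d3:-→d4:-→d5:-→d6:-→d7:-→d8:H3  best=H3
  + 78.0.0.0/8 (H4) depth=8
  ? 78.192.0.2  path d0:H1→d1:-→d2:-→d3:-→d4:-→d5:-→d6:-→d7:-→d8:H4→d9:-→d10:-→d11:-→d12:-→d13:-→d14:-→d15:-→d16:H3  best=H3
  ? 222.1.237.56  path d0:H1→d1:-→d2:-→d3:-→d4:-→d5:-→d6:-→d7:-→d8:H3→d9:-  best=H3
  ? 222.0.0.22  path d0:H1→d1:-→d2:-→d3:-→d4:-→d5:-→d6:-→d7:-→d8:H3→d9:-  best=H3

== LOOKUPS ==
["H4","H4","H4","H3","H4","H0","H0","H4","H0","H4","H0","H1","H4","H3","H3","H3","H3"]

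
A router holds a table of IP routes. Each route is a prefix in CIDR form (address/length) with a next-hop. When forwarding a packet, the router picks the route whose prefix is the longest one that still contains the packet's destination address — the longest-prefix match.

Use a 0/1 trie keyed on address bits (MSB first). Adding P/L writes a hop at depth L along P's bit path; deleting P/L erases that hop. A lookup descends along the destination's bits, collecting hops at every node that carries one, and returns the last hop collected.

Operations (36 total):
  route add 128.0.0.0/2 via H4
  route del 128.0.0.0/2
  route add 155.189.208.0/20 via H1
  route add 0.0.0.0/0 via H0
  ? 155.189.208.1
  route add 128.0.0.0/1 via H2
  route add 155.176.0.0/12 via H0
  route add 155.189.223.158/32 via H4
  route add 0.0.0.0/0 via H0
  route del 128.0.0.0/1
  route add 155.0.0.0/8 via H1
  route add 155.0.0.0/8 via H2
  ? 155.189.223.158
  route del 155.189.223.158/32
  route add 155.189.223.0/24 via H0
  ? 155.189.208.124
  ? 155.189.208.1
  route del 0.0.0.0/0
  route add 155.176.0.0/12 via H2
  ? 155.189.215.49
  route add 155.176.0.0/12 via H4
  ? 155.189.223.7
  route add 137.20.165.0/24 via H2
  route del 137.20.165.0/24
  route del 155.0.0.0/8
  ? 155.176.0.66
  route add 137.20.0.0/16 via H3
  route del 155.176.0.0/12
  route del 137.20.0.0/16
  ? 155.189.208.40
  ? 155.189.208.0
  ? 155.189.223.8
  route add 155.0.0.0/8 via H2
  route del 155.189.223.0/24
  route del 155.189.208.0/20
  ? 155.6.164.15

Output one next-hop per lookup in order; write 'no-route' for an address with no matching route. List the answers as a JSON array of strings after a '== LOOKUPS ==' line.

Process each operation:
  + 128.0.0.0/2 (H4) depth=2
  - 128.0.0.0/2 clear@2
  + 155.189.208.0/20 (H1) depth=20
  + 0.0.0.0/0 (H0) depth=0
  Q 155.189.208.1: descend 10011011101111011101 ; hops seen [H0,H1] ; pick H1
  + 128.0.0.0/1 (H2) depth=1
  + 155.176.0.0/12 (H0) depth=12
  + 155.189.223.158/32 (H4) depth=32
  + 0.0.0.0/0 (H0) depth=0
  - 128.0.0.0/1 clear@1
  + 155.0.0.0/8 (H1) depth=8
  + 155.0.0.0/8 (H2) depth=8
  Q 155.189.223.158: descend 10011011101111011101111110011110 ; hops seen [H0,H2,H0,H1,H4] ; pick H4
  - 155.189.223.158/32 clear@32
  + 155.189.223.0/24 (H0) depth=24
  Q 155.189.208.124: descend 10011011101111011101 ; hops seen [H0,H2,H0,H1] ; pick H1
  Q 155.189.208.1: descend 10011011101111011101 ; hops seen [H0,H2,H0,H1] ; pick H1
  - 0.0.0.0/0 clear@0
  + 155.176.0.0/12 (H2) depth=12
  Q 155.189.215.49: descend 10011011101111011101 ; hops seen [H2,H2,H1] ; pick H1
  + 155.176.0.0/12 (H4) depth=12
  Q 155.189.223.7: descend 100110111011110111011111 ; hops seen [H2,H4,H1,H0] ; pick H0
  + 137.20.165.0/24 (H2) depth=24
  - 137.20.165.0/24 clear@24
  - 155.0.0.0/8 clear@8
  Q 155.176.0.66: descend 100110111011 ; hops seen [H4] ; pick H4
  + 137.20.0.0/16 (H3) depth=16
  - 155.176.0.0/12 clear@12
  - 137.20.0.0/16 clear@16
  Q 155.189.208.40: descend 10011011101111011101 ; hops seen [H1] ; pick H1
  Q 155.189.208.0: descend 10011011101111011101 ; hops seen [H1] ; pick H1
  Q 155.189.223.8: descend 100110111011110111011111 ; hops seen [H1,H0] ; pick H0
  + 155.0.0.0/8 (H2) depth=8
  - 155.189.223.0/24 clear@24
  - 155.189.208.0/20 clear@20
  Q 155.6.164.15: descend 10011011 ; hops seen [H2] ; pick H2

== LOOKUPS ==
["H1","H4","H1","H1","H1","H0","H4","H1","H1","H0","H2"]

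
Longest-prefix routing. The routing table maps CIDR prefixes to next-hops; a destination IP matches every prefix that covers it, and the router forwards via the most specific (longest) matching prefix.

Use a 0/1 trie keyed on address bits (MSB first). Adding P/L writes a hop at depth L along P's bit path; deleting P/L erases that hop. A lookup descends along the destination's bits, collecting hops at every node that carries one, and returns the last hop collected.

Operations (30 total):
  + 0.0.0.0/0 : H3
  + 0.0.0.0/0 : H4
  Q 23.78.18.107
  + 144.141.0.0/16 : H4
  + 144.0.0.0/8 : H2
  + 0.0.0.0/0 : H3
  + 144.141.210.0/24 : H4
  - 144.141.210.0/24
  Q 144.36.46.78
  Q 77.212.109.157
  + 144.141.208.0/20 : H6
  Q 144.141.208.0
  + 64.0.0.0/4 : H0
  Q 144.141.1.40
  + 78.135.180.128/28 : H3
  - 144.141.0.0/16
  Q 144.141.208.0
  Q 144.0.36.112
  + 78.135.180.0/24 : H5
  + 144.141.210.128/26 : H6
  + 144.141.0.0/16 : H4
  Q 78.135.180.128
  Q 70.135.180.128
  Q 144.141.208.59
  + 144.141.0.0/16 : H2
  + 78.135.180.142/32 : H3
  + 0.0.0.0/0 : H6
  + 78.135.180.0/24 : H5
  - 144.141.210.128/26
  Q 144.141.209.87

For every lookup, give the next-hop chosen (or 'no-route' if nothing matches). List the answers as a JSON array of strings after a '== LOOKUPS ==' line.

Trace:
  + 0.0.0.0/0 (H3) depth=0
  + 0.0.0.0/0 (H4) depth=0
  lookup 23.78.18.107: bits ε walk d0:H4 -> H4
  + 144.141.0.0/16 (H4) depth=16
  + 144.0.0.0/8 (H2) depth=8
  + 0.0.0.0/0 (H3) depth=0
  + 144.141.210.0/24 (H4) depth=24
  - 144.141.210.0/24 clear@24
  lookup 144.36.46.78: bits 10010000 walk d0:H3→d1:-→d2:-→d3:-→d4:-→d5:-→d6:-→d7:-→d8:H2 -> H2
  lookup 77.212.109.157: bits ε walk d0:H3 -> H3
  + 144.141.208.0/20 (H6) depth=20
  lookup 144.141.208.0: bits 1001000010001101110100 walk d0:H3→d1:-→d2:-→d3:-→d4:-→d5:-→d6:-→d7:-→d8:H2→d9:-→d10:-→d11:-→d12:-→d13:-→d14:-→d15:-→d16:H4→d17:-→d18:-→d19:-→d20:H6→d21:-→d22:- -> H6
  + 64.0.0.0/4 (H0) depth=4
  lookup 144.141.1.40: bits 1001000010001101 walk d0:H3→d1:-→d2:-→d3:-→d4:-→d5:-→d6:-→d7:-→d8:H2→d9:-→d10:-→d11:-→d12:-→d13:-→d14:-→d15:-→d16:H4 -> H4
  + 78.135.180.128/28 (H3) depth=28
  - 144.141.0.0/16 clear@16
  lookup 144.141.208.0: bits 1001000010001101110100 walk d0:H3→d1:-→d2:-→d3:-→d4:-→d5:-→d6:-→d7:-→d8:H2→d9:-→d10:-→d11:-→d12:-→d13:-→d14:-→d15:-→d16:-→d17:-→d18:-→d19:-→d20:H6→d21:-→d22:- -> H6
  lookup 144.0.36.112: bits 10010000 walk d0:H3→d1:-→d2:-→d3:-→d4:-→d5:-→d6:-→d7:-→d8:H2 -> H2
  + 78.135.180.0/24 (H5) depth=24
  + 144.141.210.128/26 (H6) depth=26
  + 144.141.0.0/16 (H4) depth=16
  lookup 78.135.180.128: bits 0100111010000111101101001000 walk d0:H3→d1:-→d2:-→d3:-→d4:H0→d5:-→d6:-→d7:-→d8:-→d9:-→d10:-→d11:-→d12:-→d13:-→d14:-→d15:-→d16:-→d17:-→d18:-→d19:-→d20:-→d21:-→d22:-→d23:-→d24:H5→d25:-→d26:-→d27:-→d28:H3 -> H3
  lookup 70.135.180.128: bits 0100 walk d0:H3→d1:-→d2:-→d3:-→d4:H0 -> H0
  lookup 144.141.208.59: bits 1001000010001101110100 walk d0:H3→d1:-→d2:-→d3:-→d4:-→d5:-→d6:-→d7:-→d8:H2→d9:-→d10:-→d11:-→d12:-→d13:-→d14:-→d15:-→d16:H4→d17:-→d18:-→d19:-→d20:H6→d21:-→d22:- -> H6
  + 144.141.0.0/16 (H2) depth=16
  + 78.135.180.142/32 (H3) depth=32
  + 0.0.0.0/0 (H6) depth=0
  + 78.135.180.0/24 (H5) depth=24
  - 144.141.210.128/26 clear@26
  lookup 144.141.209.87: bits 1001000010001101110100 walk d0:H6→d1:-→d2:-→d3:-→d4:-→d5:-→d6:-→d7:-→d8:H2→d9:-→d10:-→d11:-→d12:-→d13:-→d14:-→d15:-→d16:H2→d17:-→d18:-→d19:-→d20:H6→d21:-→d22:- -> H6

== LOOKUPS ==
["H4","H2","H3","H6","H4","H6","H2","H3","H0","H6","H6"]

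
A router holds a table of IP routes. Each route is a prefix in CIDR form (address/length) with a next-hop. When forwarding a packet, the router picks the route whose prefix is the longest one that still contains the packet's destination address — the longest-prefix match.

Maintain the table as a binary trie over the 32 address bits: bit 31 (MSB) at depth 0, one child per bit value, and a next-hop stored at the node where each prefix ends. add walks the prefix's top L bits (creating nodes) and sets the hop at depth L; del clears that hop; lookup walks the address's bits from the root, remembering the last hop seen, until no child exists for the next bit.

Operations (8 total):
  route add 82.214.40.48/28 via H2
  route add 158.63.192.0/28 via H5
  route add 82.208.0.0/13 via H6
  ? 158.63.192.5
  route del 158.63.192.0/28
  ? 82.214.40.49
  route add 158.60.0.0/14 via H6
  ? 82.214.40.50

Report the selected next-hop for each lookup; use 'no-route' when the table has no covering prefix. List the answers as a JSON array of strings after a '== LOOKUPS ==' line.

Trace:
  add 82.214.40.48/28 -> H2 at depth 28
  add 158.63.192.0/28 -> H5 at depth 28
  add 82.208.0.0/13 -> H6 at depth 13
  lookup 158.63.192.5: bits 1001111000111111110000000000 walk d0:-→d1:-→d2:-→d3:-→d4:-→d5:-→d6:-→d7:-→d8:-→d9:-→d10:-→d11:-→d12:-→d13:-→d14:-→d15:-→d16:-→d17:-→d18:-→d19:-→d20:-→d21:-→d22:-→d23:-→d24:-→d25:-→d26:-→d27:-→d28:H5 -> H5
  del 158.63.192.0/28 (clear depth 28)
  lookup 82.214.40.49: bits 0101001011010110001010000011 walk d0:-→d1:-→d2:-→d3:-→d4:-→d5:-→d6:-→d7:-→d8:-→d9:-→d10:-→d11:-→d12:-→d13:H6→d14:-→d15:-→d16:-→d17:-→d18:-→d19:-→d20:-→d21:-→d22:-→d23:-→d24:-→d25:-→d26:-→d27:-→d28:H2 -> H2
  add 158.60.0.0/14 -> H6 at depth 14
  lookup 82.214.40.50: bits 0101001011010110001010000011 walk d0:-→d1:-→d2:-→d3:-→d4:-→d5:-→d6:-→d7:-→d8:-→d9:-→d10:-→d11:-→d12:-→d13:H6→d14:-→d15:-→d16:-→d17:-→d18:-→d19:-→d20:-→d21:-→d22:-→d23:-→d24:-→d25:-→d26:-→d27:-→d28:H2 -> H2

== LOOKUPS ==
["H5","H2","H2"]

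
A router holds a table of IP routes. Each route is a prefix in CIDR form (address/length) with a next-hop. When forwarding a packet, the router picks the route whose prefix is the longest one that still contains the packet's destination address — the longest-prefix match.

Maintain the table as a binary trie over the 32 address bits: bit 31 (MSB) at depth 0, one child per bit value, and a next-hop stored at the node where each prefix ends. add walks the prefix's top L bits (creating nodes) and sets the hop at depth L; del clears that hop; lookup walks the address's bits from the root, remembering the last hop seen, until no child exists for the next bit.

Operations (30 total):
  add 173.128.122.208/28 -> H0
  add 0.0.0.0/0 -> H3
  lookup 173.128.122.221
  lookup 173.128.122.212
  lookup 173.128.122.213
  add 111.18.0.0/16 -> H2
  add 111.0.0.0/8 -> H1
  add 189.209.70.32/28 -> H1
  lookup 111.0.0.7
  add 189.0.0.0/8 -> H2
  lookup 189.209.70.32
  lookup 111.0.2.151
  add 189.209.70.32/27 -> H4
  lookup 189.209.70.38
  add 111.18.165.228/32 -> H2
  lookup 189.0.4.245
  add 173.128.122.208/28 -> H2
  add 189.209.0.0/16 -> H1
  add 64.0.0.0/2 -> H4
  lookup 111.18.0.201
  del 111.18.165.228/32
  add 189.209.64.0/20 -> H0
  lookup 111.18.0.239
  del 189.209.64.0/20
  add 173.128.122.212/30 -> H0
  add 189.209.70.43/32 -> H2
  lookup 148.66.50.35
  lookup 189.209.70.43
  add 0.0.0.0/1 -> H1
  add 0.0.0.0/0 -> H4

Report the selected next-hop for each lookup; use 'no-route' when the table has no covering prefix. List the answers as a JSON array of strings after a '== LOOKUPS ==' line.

Apply in order:
  + 173.128.122.208/28 (H0) depth=28
  + 0.0.0.0/0 (H3) depth=0
  lookup 173.128.122.221: bits 1010110110000000011110101101 walk d0:H3→d1:-→d2:-→d3:-→d4:-→d5:-→d6:-→d7:-→d8:-→d9:-→d10:-→d11:-→d12:-→d13:-→d14:-→d15:-→d16:-→d17:-→d18:-→d19:-→d20:-→d21:-→d22:-→d23:-→d24:-→d25:-→d26:-→d27:-→d28:H0 -> H0
  lookup 173.128.122.212: bits 1010110110000000011110101101 walk d0:H3→d1:-→d2:-→d3:-→d4:-→d5:-→d6:-→d7:-→d8:-→d9:-→d10:-→d11:-→d12:-→d13:-→d14:-→d15:-→d16:-→d17:-→d18:-→d19:-→d20:-→d21:-→d22:-→d23:-→d24:-→d25:-→d26:-→d27:-→d28:H0 -> H0
  lookup 173.128.122.213: bits 1010110110000000011110101101 walk d0:H3→d1:-→d2:-→d3:-→d4:-→d5:-→d6:-→d7:-→d8:-→d9:-→d10:-→d11:-→d12:-→d13:-→d14:-→d15:-→d16:-→d17:-→d18:-→d19:-→d20:-→d21:-→d22:-→d23:-→d24:-→d25:-→d26:-→d27:-→d28:H0 -> H0
  + 111.18.0.0/16 (H2) depth=16
  + 111.0.0.0/8 (H1) depth=8
  + 189.209.70.32/28 (H1) depth=28
  lookup 111.0.0.7: bits 01101111000 walk d0:H3→d1:-→d2:-→d3:-→d4:-→d5:-→d6:-→d7:-→d8:H1→d9:-→d10:-→d11:- -> H1
  + 189.0.0.0/8 (H2) depth=8
  lookup 189.209.70.32: bits 1011110111010001010001100010 walk d0:H3→d1:-→d2:-→d3:-→d4:-→d5:-→d6:-→d7:-→d8:H2→d9:-→d10:-→d11:-→d12:-→d13:-→d14:-→d15:-→d16:-→d17:-→d18:-→d19:-→d20:-→d21:-→d22:-→d23:-→d24:-→d25:-→d26:-→d27:-→d28:H1 -> H1
  lookup 111.0.2.151: bits 01101111000 walk d0:H3→d1:-→d2:-→d3:-→d4:-→d5:-→d6:-→d7:-→d8:H1→d9:-→d10:-→d11:- -> H1
  + 189.209.70.32/27 (H4) depth=27
  lookup 189.209.70.38: bits 1011110111010001010001100010 walk d0:H3→d1:-→d2:-→d3:-→d4:-→d5:-→d6:-→d7:-→d8:H2→d9:-→d10:-→d11:-→d12:-→d13:-→d14:-→d15:-→d16:-→d17:-→d18:-→d19:-→d20:-→d21:-→d22:-→d23:-→d24:-→d25:-→d26:-→d27:H4→d28:H1 -> H1
  + 111.18.165.228/32 (H2) depth=32
  lookup 189.0.4.245: bits 10111101 walk d0:H3→d1:-→d2:-→d3:-→d4:-→d5:-→d6:-→d7:-→d8:H2 -> H2
  + 173.128.122.208/28 (H2) depth=28
  + 189.209.0.0/16 (H1) depth=16
  + 64.0.0.0/2 (H4) depth=2
  lookup 111.18.0.201: bits 0110111100010010 walk d0:H3→d1:-→d2:H4→d3:-→d4:-→d5:-→d6:-→d7:-→d8:H1→d9:-→d10:-→d11:-→d12:-→d13:-→d14:-→d15:-→d16:H2 -> H2
  - 111.18.165.228/32 clear@32
  + 189.209.64.0/20 (H0) depth=20
  lookup 111.18.0.239: bits 0110111100010010 walk d0:H3→d1:-→d2:H4→d3:-→d4:-→d5:-→d6:-→d7:-→d8:H1→d9:-→d10:-→d11:-→d12:-→d13:-→d14:-→d15:-→d16:H2 -> H2
  - 189.209.64.0/20 clear@20
  + 173.128.122.212/30 (H0) depth=30
  + 189.209.70.43/32 (H2) depth=32
  lookup 148.66.50.35: bits 10 walk d0:H3→d1:-→d2:- -> H3
  lookup 189.209.70.43: bits 10111101110100010100011000101011 walk d0:H3→d1:-→d2:-→d3:-→d4:-→d5:-→d6:-→d7:-→d8:H2→d9:-→d10:-→d11:-→d12:-→d13:-→d14:-→d15:-→d16:H1→d17:-→d18:-→d19:-→d20:-→d21:-→d22:-→d23:-→d24:-→d25:-→d26:-→d27:H4→d28:H1→d29:-→d30:-→d31:-→d32:H2 -> H2
  + 0.0.0.0/1 (H1) depth=1
  + 0.0.0.0/0 (H4) depth=0

== LOOKUPS ==
["H0","H0","H0","H1","H1","H1","H1","H2","H2","H2","H3","H2"]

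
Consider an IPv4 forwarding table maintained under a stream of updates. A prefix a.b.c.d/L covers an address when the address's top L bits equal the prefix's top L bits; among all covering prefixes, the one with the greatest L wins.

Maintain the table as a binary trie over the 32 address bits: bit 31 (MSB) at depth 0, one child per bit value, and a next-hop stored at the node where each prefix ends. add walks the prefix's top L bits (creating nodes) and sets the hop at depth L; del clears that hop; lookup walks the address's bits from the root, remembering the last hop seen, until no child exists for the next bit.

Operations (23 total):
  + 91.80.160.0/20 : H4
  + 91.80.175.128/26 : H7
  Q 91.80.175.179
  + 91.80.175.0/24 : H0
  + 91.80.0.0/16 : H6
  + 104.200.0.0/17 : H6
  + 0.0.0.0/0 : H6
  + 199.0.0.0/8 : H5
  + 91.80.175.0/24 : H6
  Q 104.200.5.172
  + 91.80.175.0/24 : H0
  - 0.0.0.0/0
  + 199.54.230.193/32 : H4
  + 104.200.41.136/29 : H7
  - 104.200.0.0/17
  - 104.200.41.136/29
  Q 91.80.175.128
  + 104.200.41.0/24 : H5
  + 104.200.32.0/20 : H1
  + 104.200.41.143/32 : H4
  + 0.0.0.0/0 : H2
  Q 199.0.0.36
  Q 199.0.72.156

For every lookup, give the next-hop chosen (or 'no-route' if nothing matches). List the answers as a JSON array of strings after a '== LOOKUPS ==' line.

Trace:
  add 91.80.160.0/20 -> H4 at depth 20
  add 91.80.175.128/26 -> H7 at depth 26
  Q 91.80.175.179: descend 01011011010100001010111110 ; hops seen [H4,H7] ; pick H7
  add 91.80.175.0/24 -> H0 at depth 24
  add 91.80.0.0/16 -> H6 at depth 16
  add 104.200.0.0/17 -> H6 at depth 17
  add 0.0.0.0/0 -> H6 at depth 0
  add 199.0.0.0/8 -> H5 at depth 8
  add 91.80.175.0/24 -> H6 at depth 24
  Q 104.200.5.172: descend 01101000110010000 ; hops seen [H6,H6] ; pick H6
  add 91.80.175.0/24 -> H0 at depth 24
  - 0.0.0.0/0 clear@0
  add 199.54.230.193/32 -> H4 at depth 32
  add 104.200.41.136/29 -> H7 at depth 29
  - 104.200.0.0/17 clear@17
  - 104.200.41.136/29 clear@29
  Q 91.80.175.128: descend 01011011010100001010111110 ; hops seen [H6,H4,H0,H7] ; pick H7
  add 104.200.41.0/24 -> H5 at depth 24
  add 104.200.32.0/20 -> H1 at depth 20
  add 104.200.41.143/32 -> H4 at depth 32
  add 0.0.0.0/0 -> H2 at depth 0
  Q 199.0.0.36: descend 1100011100 ; hops seen [H2,H5] ; pick H5
  Q 199.0.72.156: descend 1100011100 ; hops seen [H2,H5] ; pick H5

== LOOKUPS ==
["H7","H6","H7","H5","H5"]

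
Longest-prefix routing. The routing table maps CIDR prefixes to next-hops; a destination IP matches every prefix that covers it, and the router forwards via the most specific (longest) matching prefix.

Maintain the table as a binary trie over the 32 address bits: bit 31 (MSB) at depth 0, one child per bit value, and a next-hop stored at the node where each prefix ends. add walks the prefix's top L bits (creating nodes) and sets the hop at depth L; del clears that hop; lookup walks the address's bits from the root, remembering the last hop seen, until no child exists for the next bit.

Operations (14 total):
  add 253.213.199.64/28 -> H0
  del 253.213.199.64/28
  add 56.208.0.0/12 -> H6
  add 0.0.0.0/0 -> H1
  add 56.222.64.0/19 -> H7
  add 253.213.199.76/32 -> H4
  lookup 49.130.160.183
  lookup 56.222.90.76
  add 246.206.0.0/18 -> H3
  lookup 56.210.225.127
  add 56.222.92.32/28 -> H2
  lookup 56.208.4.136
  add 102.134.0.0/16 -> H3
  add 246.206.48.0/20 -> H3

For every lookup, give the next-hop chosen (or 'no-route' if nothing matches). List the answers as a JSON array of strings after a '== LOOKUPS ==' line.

Trace:
  + 253.213.199.64/28 (H0) depth=28
  del 253.213.199.64/28 (clear depth 28)
  + 56.208.0.0/12 (H6) depth=12
  + 0.0.0.0/0 (H1) depth=0
  + 56.222.64.0/19 (H7) depth=19
  + 253.213.199.76/32 (H4) depth=32
  ? 49.130.160.183  path d0:H1→d1:-→d2:-→d3:-→d4:-  best=H1
  ? 56.222.90.76  path d0:H1→d1:-→d2:-→d3:-→d4:-→d5:-→d6:-→d7:-→d8:-→d9:-→d10:-→d11:-→d12:H6→d13:-→d14:-→d15:-→d16:-→d17:-→d18:-→d19:H7  best=H7
  + 246.206.0.0/18 (H3) depth=18
  ? 56.210.225.127  path d0:H1→d1:-→d2:-→d3:-→d4:-→d5:-→d6:-→d7:-→d8:-→d9:-→d10:-→d11:-→d12:H6  best=H6
  + 56.222.92.32/28 (H2) depth=28
  ? 56.208.4.136  path d0:H1→d1:-→d2:-→d3:-→d4:-→d5:-→d6:-→d7:-→d8:-→d9:-→d10:-→d11:-→d12:H6  best=H6
  + 102.134.0.0/16 (H3) depth=16
  + 246.206.48.0/20 (H3) depth=20

== LOOKUPS ==
["H1","H7","H6","H6"]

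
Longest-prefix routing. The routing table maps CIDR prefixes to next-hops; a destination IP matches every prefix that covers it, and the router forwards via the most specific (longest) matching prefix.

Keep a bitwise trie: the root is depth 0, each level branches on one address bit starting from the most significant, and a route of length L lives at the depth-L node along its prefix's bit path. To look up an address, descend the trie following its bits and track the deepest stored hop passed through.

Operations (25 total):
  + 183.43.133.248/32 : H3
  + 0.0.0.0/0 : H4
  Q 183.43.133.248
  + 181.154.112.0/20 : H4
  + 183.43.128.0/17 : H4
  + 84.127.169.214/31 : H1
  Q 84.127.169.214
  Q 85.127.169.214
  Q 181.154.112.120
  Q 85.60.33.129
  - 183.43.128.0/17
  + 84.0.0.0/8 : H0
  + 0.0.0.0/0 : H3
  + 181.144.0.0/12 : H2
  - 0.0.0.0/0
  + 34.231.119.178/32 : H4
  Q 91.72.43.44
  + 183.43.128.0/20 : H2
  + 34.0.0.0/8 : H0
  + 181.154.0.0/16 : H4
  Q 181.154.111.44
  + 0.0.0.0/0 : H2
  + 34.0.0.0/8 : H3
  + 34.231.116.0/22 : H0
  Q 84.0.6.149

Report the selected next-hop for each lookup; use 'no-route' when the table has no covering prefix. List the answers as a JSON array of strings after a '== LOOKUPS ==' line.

Process each operation:
  + 183.43.133.248/32 (H3) depth=32
  + 0.0.0.0/0 (H4) depth=0
  Q 183.43.133.248: descend 10110111001010111000010111111000 ; hops seen [H4,H3] ; pick H3
  + 181.154.112.0/20 (H4) depth=20
  + 183.43.128.0/17 (H4) depth=17
  + 84.127.169.214/31 (H1) depth=31
  Q 84.127.169.214: descend 0101010001111111101010011101011 ; hops seen [H4,H1] ; pick H1
  Q 85.127.169.214: descend 0101010 ; hops seen [H4] ; pick H4
  Q 181.154.112.120: descend 10110101100110100111 ; hops seen [H4,H4] ; pick H4
  Q 85.60.33.129: descend 0101010 ; hops seen [H4] ; pick H4
  del 183.43.128.0/17 (clear depth 17)
  + 84.0.0.0/8 (H0) depth=8
  + 0.0.0.0/0 (H3) depth=0
  + 181.144.0.0/12 (H2) depth=12
  del 0.0.0.0/0 (clear depth 0)
  + 34.231.119.178/32 (H4) depth=32
  Q 91.72.43.44: descend 0101 ; hops seen [∅] ; pick no-route
  + 183.43.128.0/20 (H2) depth=20
  + 34.0.0.0/8 (H0) depth=8
  + 181.154.0.0/16 (H4) depth=16
  Q 181.154.111.44: descend 1011010110011010011 ; hops seen [H2,H4] ; pick H4
  + 0.0.0.0/0 (H2) depth=0
  + 34.0.0.0/8 (H3) depth=8
  + 34.231.116.0/22 (H0) depth=22
  Q 84.0.6.149: descend 010101000 ; hops seen [H2,H0] ; pick H0

== LOOKUPS ==
["H3","H1","H4","H4","H4","no-route","H4","H0"]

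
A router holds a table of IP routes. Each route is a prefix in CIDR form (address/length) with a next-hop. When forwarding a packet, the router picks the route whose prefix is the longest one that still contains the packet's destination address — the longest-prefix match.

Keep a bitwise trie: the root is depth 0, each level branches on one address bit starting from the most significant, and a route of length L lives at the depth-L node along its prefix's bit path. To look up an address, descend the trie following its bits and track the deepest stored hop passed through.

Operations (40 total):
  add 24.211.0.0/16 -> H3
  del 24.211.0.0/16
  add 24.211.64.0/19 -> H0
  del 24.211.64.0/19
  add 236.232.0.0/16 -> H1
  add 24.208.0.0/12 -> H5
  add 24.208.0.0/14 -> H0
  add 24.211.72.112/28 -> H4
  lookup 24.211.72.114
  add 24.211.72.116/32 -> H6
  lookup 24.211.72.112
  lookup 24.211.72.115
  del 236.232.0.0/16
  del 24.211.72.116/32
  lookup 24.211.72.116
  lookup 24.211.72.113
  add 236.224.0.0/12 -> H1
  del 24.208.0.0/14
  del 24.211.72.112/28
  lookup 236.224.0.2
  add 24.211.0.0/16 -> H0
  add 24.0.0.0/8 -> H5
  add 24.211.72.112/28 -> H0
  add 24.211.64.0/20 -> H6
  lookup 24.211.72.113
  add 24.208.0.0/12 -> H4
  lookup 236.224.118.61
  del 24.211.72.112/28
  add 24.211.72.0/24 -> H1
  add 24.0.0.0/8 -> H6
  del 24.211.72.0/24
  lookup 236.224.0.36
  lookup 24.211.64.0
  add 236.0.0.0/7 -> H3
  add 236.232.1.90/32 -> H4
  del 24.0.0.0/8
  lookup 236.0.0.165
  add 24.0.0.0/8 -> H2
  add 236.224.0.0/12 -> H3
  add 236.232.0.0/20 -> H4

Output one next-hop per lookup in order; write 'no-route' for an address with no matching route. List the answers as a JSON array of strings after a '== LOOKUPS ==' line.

Process each operation:
  + 24.211.0.0/16 (H3) depth=16
  del 24.211.0.0/16 (clear depth 16)
  + 24.211.64.0/19 (H0) depth=19
  del 24.211.64.0/19 (clear depth 19)
  + 236.232.0.0/16 (H1) depth=16
  + 24.208.0.0/12 (H5) depth=12
  + 24.208.0.0/14 (H0) depth=14
  + 24.211.72.112/28 (H4) depth=28
  ? 24.211.72.114  path d0:-→d1:-→d2:-→d3:-→d4:-→d5:-→d6:-→d7:-→d8:-→d9:-→d10:-→d11:-→d12:H5→d13:-→d14:H0→d15:-→d16:-→d17:-→d18:-→d19:-→d20:-→d21:-→d22:-→d23:-→d24:-→d25:-→d26:-→d27:-→d28:H4  best=H4
  + 24.211.72.116/32 (H6) depth=32
  ? 24.211.72.112  path d0:-→d1:-→d2:-→d3:-→d4:-→d5:-→d6:-→d7:-→d8:-→d9:-→d10:-→d11:-→d12:H5→d13:-→d14:H0→d15:-→d16:-→d17:-→d18:-→d19:-→d20:-→d21:-→d22:-→d23:-→d24:-→d25:-→d26:-→d27:-→d28:H4→d29:-  best=H4
  ? 24.211.72.115  path d0:-→d1:-→d2:-→d3:-→d4:-→d5:-→d6:-→d7:-→d8:-→d9:-→d10:-→d11:-→d12:H5→d13:-→d14:H0→d15:-→d16:-→d17:-→d18:-→d19:-→d20:-→d21:-→d22:-→d23:-→d24:-→d25:-→d26:-→d27:-→d28:H4→d29:-  best=H4
  del 236.232.0.0/16 (clear depth 16)
  del 24.211.72.116/32 (clear depth 32)
  ? 24.211.72.116  path d0:-→d1:-→d2:-→d3:-→d4:-→d5:-→d6:-→d7:-→d8:-→d9:-→d10:-→d11:-→d12:H5→d13:-→d14:H0→d15:-→d16:-→d17:-→d18:-→d19:-→d20:-→d21:-→d22:-→d23:-→d24:-→d25:-→d26:-→d27:-→d28:H4→d29:-→d30:-→d31:-→d32:-  best=H4
  ? 24.211.72.113  path d0:-→d1:-→d2:-→d3:-→d4:-→d5:-→d6:-→d7:-→d8:-→d9:-→d10:-→d11:-→d12:H5→d13:-→d14:H0→d15:-→d16:-→d17:-→d18:-→d19:-→d20:-→d21:-→d22:-→d23:-→d24:-→d25:-→d26:-→d27:-→d28:H4→d29:-  best=H4
  + 236.224.0.0/12 (H1) depth=12
  del 24.208.0.0/14 (clear depth 14)
  del 24.211.72.112/28 (clear depth 28)
  ? 236.224.0.2  path d0:-→d1:-→d2:-→d3:-→d4:-→d5:-→d6:-→d7:-→d8:-→d9:-→d10:-→d11:-→d12:H1  best=H1
  + 24.211.0.0/16 (H0) depth=16
  + 24.0.0.0/8 (H5) depth=8
  + 24.211.72.112/28 (H0) depth=28
  + 24.211.64.0/20 (H6) depth=20
  ? 24.211.72.113  path d0:-→d1:-→d2:-→d3:-→d4:-→d5:-→d6:-→d7:-→d8:H5→d9:-→d10:-→d11:-→d12:H5→d13:-→d14:-→d15:-→d16:H0→d17:-→d18:-→d19:-→d20:H6→d21:-→d22:-→d23:-→d24:-→d25:-→d26:-→d27:-→d28:H0→d29:-  best=H0
  + 24.208.0.0/12 (H4) depth=12
  ? 236.224.118.61  path d0:-→d1:-→d2:-→d3:-→d4:-→d5:-→d6:-→d7:-→d8:-→d9:-→d10:-→d11:-→d12:H1  best=H1
  del 24.211.72.112/28 (clear depth 28)
  + 24.211.72.0/24 (H1) depth=24
  + 24.0.0.0/8 (H6) depth=8
  del 24.211.72.0/24 (clear depth 24)
  ? 236.224.0.36  path d0:-→d1:-→d2:-→d3:-→d4:-→d5:-→d6:-→d7:-→d8:-→d9:-→d10:-→d11:-→d12:H1  best=H1
  ? 24.211.64.0  path d0:-→d1:-→d2:-→d3:-→d4:-→d5:-→d6:-→d7:-→d8:H6→d9:-→d10:-→d11:-→d12:H4→d13:-→d14:-→d15:-→d16:H0→d17:-→d18:-→d19:-→d20:H6  best=H6
  + 236.0.0.0/7 (H3) depth=7
  + 236.232.1.90/32 (H4) depth=32
  del 24.0.0.0/8 (clear depth 8)
  ? 236.0.0.165  path d0:-→d1:-→d2:-→d3:-→d4:-→d5:-→d6:-→d7:H3→d8:-  best=H3
  + 24.0.0.0/8 (H2) depth=8
  + 236.224.0.0/12 (H3) depth=12
  + 236.232.0.0/20 (H4) depth=20

== LOOKUPS ==
["H4","H4","H4","H4","H4","H1","H0","H1","H1","H6","H3"]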